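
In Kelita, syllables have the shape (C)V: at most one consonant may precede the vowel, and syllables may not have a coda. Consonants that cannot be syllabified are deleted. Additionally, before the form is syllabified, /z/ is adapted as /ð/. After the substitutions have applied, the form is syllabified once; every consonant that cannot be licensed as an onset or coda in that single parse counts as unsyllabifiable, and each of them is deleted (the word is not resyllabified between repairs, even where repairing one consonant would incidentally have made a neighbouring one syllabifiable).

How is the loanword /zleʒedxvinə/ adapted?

Substitution: /z/ → /ð/, giving /ðleʒedxvinə/.
Under (C)V, the unsyllabifiable consonants are /ð/, /d/, /x/ (no codas are permitted; onsets are limited to one consonant).
Each unlicensed consonant is deleted: /ð/, /d/, /x/.

leʒevinə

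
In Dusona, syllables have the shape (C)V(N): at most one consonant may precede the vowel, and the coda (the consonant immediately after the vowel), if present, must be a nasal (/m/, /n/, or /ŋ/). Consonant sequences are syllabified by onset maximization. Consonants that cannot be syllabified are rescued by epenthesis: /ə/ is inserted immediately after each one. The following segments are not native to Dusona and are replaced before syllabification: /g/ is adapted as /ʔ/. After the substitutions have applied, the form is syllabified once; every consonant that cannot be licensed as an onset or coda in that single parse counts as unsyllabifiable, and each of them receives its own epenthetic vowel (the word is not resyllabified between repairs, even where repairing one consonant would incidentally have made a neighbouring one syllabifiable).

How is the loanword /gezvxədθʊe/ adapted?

ʔezəvəxədəθʊe

Substitution: /g/ → /ʔ/, giving /ʔezvxədθʊe/.
Syllabifying with onset maximization leaves /z/, /v/, /d/ stranded (only a nasal (/m/, /n/, or /ŋ/) is licensed in coda position; onsets are limited to one consonant).
Epenthesis after each stranded consonant: /z/ → /zə/, /v/ → /və/, /d/ → /də/.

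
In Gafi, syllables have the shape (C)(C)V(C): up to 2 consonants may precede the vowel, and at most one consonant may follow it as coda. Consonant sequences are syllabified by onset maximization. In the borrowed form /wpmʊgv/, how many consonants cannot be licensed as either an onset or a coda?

The consonants /w/, /v/ cannot be parsed into a legal (C)(C)V(C) syllable (at most one coda consonant is licensed; onsets may contain at most 2 consonants).

2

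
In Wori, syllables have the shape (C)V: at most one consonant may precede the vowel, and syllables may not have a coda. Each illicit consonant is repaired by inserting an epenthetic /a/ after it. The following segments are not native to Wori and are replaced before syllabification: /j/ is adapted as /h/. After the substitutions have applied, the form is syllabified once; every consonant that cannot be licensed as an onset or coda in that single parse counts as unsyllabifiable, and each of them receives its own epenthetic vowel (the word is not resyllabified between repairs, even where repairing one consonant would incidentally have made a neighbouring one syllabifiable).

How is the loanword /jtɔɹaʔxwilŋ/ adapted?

Substitution: /j/ → /h/, giving /htɔɹaʔxwilŋ/.
The consonants /h/, /ʔ/, /x/, /l/, /ŋ/ cannot be parsed into a legal (C)V syllable (no codas are permitted; onsets are limited to one consonant).
Epenthesis after each stranded consonant: /h/ → /ha/, /ʔ/ → /ʔa/, /x/ → /xa/, /l/ → /la/, /ŋ/ → /ŋa/.

hatɔɹaʔaxawilaŋa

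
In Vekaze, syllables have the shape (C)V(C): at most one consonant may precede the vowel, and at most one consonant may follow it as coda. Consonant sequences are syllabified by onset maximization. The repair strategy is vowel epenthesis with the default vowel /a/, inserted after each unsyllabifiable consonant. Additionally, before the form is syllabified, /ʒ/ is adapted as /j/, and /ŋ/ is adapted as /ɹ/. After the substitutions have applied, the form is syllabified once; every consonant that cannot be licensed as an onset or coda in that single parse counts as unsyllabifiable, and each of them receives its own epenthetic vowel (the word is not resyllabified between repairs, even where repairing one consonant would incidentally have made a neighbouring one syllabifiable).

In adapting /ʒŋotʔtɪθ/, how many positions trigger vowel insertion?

2

After substitution the input is /jɹotʔtɪθ/.
The unsyllabifiable consonants are /j/, /ʔ/; each receives one epenthetic vowel.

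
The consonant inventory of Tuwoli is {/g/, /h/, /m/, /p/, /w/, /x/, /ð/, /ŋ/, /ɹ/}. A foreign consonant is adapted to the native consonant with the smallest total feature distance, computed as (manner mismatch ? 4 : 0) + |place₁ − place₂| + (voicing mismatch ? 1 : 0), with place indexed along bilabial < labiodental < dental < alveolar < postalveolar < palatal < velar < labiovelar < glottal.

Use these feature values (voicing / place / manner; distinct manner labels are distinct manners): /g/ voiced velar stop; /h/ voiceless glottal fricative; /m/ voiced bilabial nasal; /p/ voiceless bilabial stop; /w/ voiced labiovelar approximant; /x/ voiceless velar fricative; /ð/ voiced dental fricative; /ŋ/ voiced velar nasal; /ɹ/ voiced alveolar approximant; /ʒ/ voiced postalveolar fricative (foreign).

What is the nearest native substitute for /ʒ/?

/ð/ is closest: same manner (fricative), place distance 2 (postalveolar→dental), same voicing; total 2. Next closest is /x/ at distance 3.

ð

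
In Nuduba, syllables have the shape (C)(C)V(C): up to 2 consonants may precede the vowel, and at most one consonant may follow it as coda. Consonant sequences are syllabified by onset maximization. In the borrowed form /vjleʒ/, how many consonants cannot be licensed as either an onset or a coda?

Under (C)(C)V(C), the unsyllabifiable consonants are /v/ (at most one coda consonant is licensed; onsets may contain at most 2 consonants).

1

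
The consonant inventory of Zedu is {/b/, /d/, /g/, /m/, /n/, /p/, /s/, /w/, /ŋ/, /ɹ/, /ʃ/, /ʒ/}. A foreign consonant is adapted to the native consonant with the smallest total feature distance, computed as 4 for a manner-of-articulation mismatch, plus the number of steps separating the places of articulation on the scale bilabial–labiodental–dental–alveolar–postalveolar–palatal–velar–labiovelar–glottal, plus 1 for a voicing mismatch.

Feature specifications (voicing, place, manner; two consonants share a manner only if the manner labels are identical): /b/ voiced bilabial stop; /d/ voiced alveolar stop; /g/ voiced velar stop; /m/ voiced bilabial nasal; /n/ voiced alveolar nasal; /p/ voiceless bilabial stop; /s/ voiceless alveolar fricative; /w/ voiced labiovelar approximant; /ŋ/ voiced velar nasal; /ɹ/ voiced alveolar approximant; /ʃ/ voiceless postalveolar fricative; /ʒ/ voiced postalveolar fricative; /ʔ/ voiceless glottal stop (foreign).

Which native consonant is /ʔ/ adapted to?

g

/g/ is closest: same manner (stop), place distance 2 (glottal→velar), voicing differs (+1); total 3. Next closest is /d/ at distance 6.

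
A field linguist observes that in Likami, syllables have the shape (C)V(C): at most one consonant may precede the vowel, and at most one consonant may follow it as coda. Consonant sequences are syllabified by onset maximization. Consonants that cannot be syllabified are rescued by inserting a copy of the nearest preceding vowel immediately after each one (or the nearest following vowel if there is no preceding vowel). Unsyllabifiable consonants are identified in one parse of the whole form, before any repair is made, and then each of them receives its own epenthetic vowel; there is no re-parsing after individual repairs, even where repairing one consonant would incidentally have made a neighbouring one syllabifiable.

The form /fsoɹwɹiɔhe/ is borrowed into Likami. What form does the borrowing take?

The consonants /f/, /w/ cannot be parsed into a legal (C)V(C) syllable (at most one coda consonant is licensed; onsets are limited to one consonant).
Epenthesis after each stranded consonant: /f/ → /fo/, /w/ → /wo/.

fosoɹwoɹiɔhe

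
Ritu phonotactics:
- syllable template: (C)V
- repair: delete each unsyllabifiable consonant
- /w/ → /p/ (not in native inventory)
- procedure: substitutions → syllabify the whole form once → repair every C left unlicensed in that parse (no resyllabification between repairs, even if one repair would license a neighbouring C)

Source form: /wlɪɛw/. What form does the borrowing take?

Substitution: /w/ → /p/, giving /plɪɛp/.
Syllabifying with onset maximization leaves /p/, /p/ stranded (no codas are permitted; onsets are limited to one consonant).
Deleting the stranded consonants removes /p/, /p/.

lɪɛ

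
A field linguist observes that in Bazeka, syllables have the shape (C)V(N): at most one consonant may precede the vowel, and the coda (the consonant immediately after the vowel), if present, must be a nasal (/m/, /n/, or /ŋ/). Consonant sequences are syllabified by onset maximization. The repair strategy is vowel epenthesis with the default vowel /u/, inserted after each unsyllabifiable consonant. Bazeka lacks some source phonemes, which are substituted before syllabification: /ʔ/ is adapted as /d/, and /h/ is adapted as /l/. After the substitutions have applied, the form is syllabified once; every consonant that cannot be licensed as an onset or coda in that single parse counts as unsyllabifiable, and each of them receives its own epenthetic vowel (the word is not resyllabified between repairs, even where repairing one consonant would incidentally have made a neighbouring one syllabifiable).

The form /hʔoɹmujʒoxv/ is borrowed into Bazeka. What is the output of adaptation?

Substitution: /h/ → /l/, /ʔ/ → /d/, giving /ldoɹmujʒoxv/.
Under (C)V(N), the unsyllabifiable consonants are /l/, /ɹ/, /j/, /x/, /v/ (only a nasal (/m/, /n/, or /ŋ/) is licensed in coda position; onsets are limited to one consonant).
Inserting the epenthetic vowel yields /l/ → /lu/, /ɹ/ → /ɹu/, /j/ → /ju/, /x/ → /xu/, /v/ → /vu/.

ludoɹumujuʒoxuvu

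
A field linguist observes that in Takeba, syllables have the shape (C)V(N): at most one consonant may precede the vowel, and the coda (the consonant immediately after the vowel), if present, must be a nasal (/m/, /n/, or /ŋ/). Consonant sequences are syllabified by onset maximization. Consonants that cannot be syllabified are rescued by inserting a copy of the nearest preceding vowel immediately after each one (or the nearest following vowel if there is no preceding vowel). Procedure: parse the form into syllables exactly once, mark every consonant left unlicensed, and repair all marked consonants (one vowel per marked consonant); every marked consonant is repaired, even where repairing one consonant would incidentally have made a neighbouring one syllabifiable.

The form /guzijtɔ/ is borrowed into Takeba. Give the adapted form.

guzijitɔ

The consonants /j/ cannot be parsed into a legal (C)V(N) syllable (only a nasal (/m/, /n/, or /ŋ/) is licensed in coda position; onsets are limited to one consonant).
Epenthesis after each stranded consonant: /j/ → /ji/.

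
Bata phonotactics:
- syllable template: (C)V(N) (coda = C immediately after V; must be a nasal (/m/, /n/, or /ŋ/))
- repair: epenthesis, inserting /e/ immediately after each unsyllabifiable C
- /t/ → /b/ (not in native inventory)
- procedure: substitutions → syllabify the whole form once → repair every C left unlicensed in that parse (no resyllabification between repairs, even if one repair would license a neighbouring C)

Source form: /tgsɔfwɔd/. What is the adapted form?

begesɔfewɔde

Substitution: /t/ → /b/, giving /bgsɔfwɔd/.
The consonants /b/, /g/, /f/, /d/ cannot be parsed into a legal (C)V(N) syllable (only a nasal (/m/, /n/, or /ŋ/) is licensed in coda position; onsets are limited to one consonant).
Inserting the epenthetic vowel yields /b/ → /be/, /g/ → /ge/, /f/ → /fe/, /d/ → /de/.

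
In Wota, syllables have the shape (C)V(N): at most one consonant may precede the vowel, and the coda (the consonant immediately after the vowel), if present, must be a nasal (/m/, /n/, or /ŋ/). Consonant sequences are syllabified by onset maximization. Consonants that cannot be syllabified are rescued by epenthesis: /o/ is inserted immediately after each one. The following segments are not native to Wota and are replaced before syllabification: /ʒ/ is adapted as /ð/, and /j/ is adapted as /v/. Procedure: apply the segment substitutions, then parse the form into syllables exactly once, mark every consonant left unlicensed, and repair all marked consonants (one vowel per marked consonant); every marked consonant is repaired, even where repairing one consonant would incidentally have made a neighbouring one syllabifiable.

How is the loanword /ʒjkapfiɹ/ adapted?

ðovokapofiɹo

Substitution: /ʒ/ → /ð/, /j/ → /v/, giving /ðvkapfiɹ/.
Under (C)V(N), the unsyllabifiable consonants are /ð/, /v/, /p/, /ɹ/ (only a nasal (/m/, /n/, or /ŋ/) is licensed in coda position; onsets are limited to one consonant).
Epenthesis after each stranded consonant: /ð/ → /ðo/, /v/ → /vo/, /p/ → /po/, /ɹ/ → /ɹo/.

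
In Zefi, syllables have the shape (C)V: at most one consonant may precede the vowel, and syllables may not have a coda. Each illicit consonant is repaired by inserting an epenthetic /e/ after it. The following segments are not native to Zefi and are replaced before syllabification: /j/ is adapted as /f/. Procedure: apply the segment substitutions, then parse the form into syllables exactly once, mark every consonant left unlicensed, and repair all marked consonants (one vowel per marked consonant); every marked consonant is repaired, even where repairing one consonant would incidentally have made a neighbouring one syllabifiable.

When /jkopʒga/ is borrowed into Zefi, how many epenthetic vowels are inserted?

After substitution the input is /fkopʒga/.
The unsyllabifiable consonants are /f/, /p/, /ʒ/; each receives one epenthetic vowel.

3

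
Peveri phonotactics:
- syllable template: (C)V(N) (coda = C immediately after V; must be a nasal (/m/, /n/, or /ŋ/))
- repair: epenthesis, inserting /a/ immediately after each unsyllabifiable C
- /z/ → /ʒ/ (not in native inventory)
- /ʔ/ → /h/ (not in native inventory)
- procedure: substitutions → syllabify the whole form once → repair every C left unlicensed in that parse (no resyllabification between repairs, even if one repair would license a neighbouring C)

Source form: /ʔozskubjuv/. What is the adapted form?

Substitution: /ʔ/ → /h/, /z/ → /ʒ/, giving /hoʒskubjuv/.
Under (C)V(N), the unsyllabifiable consonants are /ʒ/, /s/, /b/, /v/ (only a nasal (/m/, /n/, or /ŋ/) is licensed in coda position; onsets are limited to one consonant).
Inserting the epenthetic vowel yields /ʒ/ → /ʒa/, /s/ → /sa/, /b/ → /ba/, /v/ → /va/.

hoʒasakubajuva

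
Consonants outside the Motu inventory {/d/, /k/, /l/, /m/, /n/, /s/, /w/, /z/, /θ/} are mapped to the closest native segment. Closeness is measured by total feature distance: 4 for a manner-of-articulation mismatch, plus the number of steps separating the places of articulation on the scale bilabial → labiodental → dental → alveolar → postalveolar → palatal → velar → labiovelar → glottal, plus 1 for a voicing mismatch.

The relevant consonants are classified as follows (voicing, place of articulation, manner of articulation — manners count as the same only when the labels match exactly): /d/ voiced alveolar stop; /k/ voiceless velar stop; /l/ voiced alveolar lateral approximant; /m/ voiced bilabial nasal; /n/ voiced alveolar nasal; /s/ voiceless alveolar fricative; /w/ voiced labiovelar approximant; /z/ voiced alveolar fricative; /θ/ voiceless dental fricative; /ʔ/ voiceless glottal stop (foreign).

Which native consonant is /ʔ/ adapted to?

/k/ is closest: same manner (stop), place distance 2 (glottal→velar), same voicing; total 2. Next closest is /d/ at distance 6.

k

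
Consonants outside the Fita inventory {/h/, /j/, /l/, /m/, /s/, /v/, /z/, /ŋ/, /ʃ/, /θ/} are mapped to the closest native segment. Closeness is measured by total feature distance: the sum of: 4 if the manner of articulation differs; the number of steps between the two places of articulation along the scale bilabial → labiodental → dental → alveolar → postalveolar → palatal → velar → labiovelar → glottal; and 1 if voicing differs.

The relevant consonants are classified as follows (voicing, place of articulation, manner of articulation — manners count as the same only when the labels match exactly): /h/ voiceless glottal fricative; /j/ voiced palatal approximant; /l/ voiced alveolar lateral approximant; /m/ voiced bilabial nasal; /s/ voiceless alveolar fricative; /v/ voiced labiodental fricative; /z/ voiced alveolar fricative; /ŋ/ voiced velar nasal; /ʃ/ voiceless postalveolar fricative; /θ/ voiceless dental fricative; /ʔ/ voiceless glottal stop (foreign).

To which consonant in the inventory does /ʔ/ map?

/h/ is closest: manner differs (stop→fricative, +4), place distance 0 (glottal→glottal), same voicing; total 4. Next closest is /ŋ/ at distance 7.

h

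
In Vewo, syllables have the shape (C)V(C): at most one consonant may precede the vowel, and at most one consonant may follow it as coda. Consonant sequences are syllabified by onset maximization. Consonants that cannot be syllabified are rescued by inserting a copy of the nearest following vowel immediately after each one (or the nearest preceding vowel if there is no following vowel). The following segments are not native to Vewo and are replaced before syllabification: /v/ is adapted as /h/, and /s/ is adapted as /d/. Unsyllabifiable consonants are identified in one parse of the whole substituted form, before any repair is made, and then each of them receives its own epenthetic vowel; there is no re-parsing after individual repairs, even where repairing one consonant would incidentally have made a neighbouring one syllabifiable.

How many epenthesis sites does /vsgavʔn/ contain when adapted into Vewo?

After substitution the input is /hdgahʔn/.
The unsyllabifiable consonants are /h/, /d/, /ʔ/, /n/; each receives one epenthetic vowel.

4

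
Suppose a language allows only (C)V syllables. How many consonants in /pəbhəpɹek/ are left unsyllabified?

Syllabifying with onset maximization leaves /b/, /p/, /k/ stranded (no codas are permitted; onsets are limited to one consonant).

3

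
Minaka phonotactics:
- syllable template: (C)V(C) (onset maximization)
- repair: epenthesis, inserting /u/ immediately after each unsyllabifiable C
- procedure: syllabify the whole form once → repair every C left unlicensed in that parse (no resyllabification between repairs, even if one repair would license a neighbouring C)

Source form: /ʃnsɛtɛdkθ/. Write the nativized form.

Syllabifying with onset maximization leaves /ʃ/, /n/, /k/, /θ/ stranded (at most one coda consonant is licensed; onsets are limited to one consonant).
Each unlicensed consonant becomes the onset of a new syllable: /ʃ/ → /ʃu/, /n/ → /nu/, /k/ → /ku/, /θ/ → /θu/.

ʃunusɛtɛdkuθu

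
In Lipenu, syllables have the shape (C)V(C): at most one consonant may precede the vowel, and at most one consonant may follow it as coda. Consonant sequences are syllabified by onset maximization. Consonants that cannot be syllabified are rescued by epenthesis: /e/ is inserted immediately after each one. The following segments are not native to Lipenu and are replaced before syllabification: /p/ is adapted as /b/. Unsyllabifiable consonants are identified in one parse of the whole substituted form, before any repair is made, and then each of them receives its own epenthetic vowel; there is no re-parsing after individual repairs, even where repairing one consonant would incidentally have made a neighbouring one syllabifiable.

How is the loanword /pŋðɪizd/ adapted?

beŋeðɪizde

Substitution: /p/ → /b/, giving /bŋðɪizd/.
Syllabifying with onset maximization leaves /b/, /ŋ/, /d/ stranded (at most one coda consonant is licensed; onsets are limited to one consonant).
Each unlicensed consonant becomes the onset of a new syllable: /b/ → /be/, /ŋ/ → /ŋe/, /d/ → /de/.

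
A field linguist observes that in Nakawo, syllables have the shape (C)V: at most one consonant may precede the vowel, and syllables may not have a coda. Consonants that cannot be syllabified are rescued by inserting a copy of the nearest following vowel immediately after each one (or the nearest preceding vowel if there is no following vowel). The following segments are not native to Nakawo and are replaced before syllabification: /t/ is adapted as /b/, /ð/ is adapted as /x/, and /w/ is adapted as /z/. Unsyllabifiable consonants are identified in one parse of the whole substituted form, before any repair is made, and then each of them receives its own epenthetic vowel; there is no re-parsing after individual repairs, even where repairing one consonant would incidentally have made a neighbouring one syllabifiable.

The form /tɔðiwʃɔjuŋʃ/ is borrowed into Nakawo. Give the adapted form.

bɔxizɔʃɔjuŋuʃu

Substitution: /t/ → /b/, /ð/ → /x/, /w/ → /z/, giving /bɔxizʃɔjuŋʃ/.
Syllabifying with onset maximization leaves /z/, /ŋ/, /ʃ/ stranded (no codas are permitted; onsets are limited to one consonant).
Epenthesis after each stranded consonant: /z/ → /zɔ/, /ŋ/ → /ŋu/, /ʃ/ → /ʃu/.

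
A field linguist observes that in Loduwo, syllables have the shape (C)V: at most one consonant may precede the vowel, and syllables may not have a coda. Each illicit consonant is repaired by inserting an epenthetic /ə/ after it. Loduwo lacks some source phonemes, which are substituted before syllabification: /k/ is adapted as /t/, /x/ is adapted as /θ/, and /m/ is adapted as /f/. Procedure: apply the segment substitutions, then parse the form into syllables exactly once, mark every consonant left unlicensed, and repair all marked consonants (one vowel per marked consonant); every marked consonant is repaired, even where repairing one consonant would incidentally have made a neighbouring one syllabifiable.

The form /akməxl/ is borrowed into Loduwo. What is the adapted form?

atəfəθələ

Substitution: /k/ → /t/, /m/ → /f/, /x/ → /θ/, giving /atfəθl/.
Syllabifying with onset maximization leaves /t/, /θ/, /l/ stranded (no codas are permitted; onsets are limited to one consonant).
Each unlicensed consonant becomes the onset of a new syllable: /t/ → /tə/, /θ/ → /θə/, /l/ → /lə/.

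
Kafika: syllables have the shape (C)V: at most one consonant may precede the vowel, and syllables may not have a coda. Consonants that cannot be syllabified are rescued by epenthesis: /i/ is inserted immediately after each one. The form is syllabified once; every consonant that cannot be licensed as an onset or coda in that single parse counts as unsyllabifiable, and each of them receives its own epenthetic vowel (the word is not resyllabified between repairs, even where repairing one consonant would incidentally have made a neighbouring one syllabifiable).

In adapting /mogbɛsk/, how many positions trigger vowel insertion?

3

The unsyllabifiable consonants are /g/, /s/, /k/; each receives one epenthetic vowel.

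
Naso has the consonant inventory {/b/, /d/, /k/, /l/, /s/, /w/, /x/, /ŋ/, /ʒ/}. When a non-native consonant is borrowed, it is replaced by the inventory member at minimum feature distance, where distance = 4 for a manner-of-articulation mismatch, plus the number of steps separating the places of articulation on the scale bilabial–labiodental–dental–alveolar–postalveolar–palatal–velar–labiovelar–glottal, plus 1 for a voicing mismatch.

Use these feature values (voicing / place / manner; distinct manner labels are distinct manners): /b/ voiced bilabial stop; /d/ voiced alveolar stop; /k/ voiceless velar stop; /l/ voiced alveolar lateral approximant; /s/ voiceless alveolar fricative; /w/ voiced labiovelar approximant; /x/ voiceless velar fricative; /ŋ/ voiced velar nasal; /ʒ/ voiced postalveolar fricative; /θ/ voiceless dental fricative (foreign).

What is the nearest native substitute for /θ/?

s

/s/ is closest: same manner (fricative), place distance 1 (dental→alveolar), same voicing; total 1. Next closest is /ʒ/ at distance 3.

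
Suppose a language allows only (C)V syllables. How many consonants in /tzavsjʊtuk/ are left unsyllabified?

4

The consonants /t/, /v/, /s/, /k/ cannot be parsed into a legal (C)V syllable (no codas are permitted; onsets are limited to one consonant).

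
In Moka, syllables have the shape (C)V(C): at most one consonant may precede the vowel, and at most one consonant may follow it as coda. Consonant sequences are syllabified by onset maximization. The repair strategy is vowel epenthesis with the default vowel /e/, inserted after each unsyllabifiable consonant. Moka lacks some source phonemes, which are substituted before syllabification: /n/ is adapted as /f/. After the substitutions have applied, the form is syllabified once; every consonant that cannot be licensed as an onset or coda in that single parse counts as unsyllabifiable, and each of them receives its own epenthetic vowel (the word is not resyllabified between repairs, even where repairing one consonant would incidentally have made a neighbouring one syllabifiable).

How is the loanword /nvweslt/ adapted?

Substitution: /n/ → /f/, giving /fvweslt/.
Syllabifying with onset maximization leaves /f/, /v/, /l/, /t/ stranded (at most one coda consonant is licensed; onsets are limited to one consonant).
Each unlicensed consonant becomes the onset of a new syllable: /f/ → /fe/, /v/ → /ve/, /l/ → /le/, /t/ → /te/.

feveweslete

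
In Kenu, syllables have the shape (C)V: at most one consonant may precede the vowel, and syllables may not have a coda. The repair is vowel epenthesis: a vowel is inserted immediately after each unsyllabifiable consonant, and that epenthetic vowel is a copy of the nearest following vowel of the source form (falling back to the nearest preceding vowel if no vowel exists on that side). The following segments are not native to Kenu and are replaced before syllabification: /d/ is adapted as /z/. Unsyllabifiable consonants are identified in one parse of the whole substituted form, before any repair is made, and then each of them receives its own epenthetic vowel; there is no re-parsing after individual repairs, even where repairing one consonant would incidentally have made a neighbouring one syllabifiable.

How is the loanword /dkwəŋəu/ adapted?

Substitution: /d/ → /z/, giving /zkwəŋəu/.
Syllabifying with onset maximization leaves /z/, /k/ stranded (no codas are permitted; onsets are limited to one consonant).
Epenthesis after each stranded consonant: /z/ → /zə/, /k/ → /kə/.

zəkəwəŋəu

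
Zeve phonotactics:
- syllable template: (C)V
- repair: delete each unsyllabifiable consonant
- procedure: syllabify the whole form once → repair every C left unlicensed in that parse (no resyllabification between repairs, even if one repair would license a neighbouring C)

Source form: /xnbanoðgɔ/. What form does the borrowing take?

banogɔ

Under (C)V, the unsyllabifiable consonants are /x/, /n/, /ð/ (no codas are permitted; onsets are limited to one consonant).
Deleting the stranded consonants removes /x/, /n/, /ð/.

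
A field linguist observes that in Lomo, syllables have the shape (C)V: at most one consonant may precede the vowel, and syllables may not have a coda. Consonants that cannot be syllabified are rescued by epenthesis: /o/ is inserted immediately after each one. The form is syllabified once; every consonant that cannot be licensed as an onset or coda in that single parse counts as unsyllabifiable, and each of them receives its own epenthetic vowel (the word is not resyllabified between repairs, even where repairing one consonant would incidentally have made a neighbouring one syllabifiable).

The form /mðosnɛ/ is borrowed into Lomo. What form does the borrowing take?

The consonants /m/, /s/ cannot be parsed into a legal (C)V syllable (no codas are permitted; onsets are limited to one consonant).
Epenthesis after each stranded consonant: /m/ → /mo/, /s/ → /so/.

moðosonɛ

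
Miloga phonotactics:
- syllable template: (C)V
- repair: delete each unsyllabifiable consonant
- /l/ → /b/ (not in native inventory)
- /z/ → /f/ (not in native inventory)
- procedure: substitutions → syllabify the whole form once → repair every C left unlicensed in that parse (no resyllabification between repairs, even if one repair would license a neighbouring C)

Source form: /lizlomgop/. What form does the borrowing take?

bibogo

Substitution: /l/ → /b/, /z/ → /f/, giving /bifbomgop/.
Syllabifying with onset maximization leaves /f/, /m/, /p/ stranded (no codas are permitted; onsets are limited to one consonant).
Each unlicensed consonant is deleted: /f/, /m/, /p/.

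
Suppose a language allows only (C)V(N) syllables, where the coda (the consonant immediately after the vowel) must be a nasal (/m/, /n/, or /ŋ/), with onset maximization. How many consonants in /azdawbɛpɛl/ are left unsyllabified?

Under (C)V(N), the unsyllabifiable consonants are /z/, /w/, /l/ (only a nasal (/m/, /n/, or /ŋ/) is licensed in coda position; onsets are limited to one consonant).

3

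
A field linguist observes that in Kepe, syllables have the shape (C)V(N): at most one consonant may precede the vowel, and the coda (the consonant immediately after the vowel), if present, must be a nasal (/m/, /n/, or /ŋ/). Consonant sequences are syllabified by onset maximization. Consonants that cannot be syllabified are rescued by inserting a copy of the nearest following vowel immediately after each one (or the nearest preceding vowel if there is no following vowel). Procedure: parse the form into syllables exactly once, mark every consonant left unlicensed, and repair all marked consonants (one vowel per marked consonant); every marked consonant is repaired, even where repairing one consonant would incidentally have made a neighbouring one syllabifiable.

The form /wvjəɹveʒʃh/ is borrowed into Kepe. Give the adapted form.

Under (C)V(N), the unsyllabifiable consonants are /w/, /v/, /ɹ/, /ʒ/, /ʃ/, /h/ (only a nasal (/m/, /n/, or /ŋ/) is licensed in coda position; onsets are limited to one consonant).
Inserting the epenthetic vowel yields /w/ → /wə/, /v/ → /və/, /ɹ/ → /ɹe/, /ʒ/ → /ʒe/, /ʃ/ → /ʃe/, /h/ → /he/.

wəvəjəɹeveʒeʃehe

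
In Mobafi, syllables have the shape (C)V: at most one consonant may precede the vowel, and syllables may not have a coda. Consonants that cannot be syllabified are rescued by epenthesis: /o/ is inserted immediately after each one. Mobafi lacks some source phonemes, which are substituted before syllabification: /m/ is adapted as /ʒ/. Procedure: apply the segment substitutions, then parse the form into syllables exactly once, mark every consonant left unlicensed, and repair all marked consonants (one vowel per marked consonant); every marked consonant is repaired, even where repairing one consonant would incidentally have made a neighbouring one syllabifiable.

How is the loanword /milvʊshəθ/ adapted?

ʒilovʊsohəθo

Substitution: /m/ → /ʒ/, giving /ʒilvʊshəθ/.
Syllabifying with onset maximization leaves /l/, /s/, /θ/ stranded (no codas are permitted; onsets are limited to one consonant).
Each unlicensed consonant becomes the onset of a new syllable: /l/ → /lo/, /s/ → /so/, /θ/ → /θo/.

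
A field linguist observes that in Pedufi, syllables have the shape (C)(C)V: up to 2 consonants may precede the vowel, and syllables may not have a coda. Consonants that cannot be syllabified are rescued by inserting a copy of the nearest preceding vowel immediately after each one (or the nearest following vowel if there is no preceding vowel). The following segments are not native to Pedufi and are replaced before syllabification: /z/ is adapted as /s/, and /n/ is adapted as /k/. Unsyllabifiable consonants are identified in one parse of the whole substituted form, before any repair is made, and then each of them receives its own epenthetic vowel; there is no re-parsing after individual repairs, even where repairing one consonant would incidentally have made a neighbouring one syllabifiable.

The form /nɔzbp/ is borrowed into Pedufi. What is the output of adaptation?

Substitution: /n/ → /k/, /z/ → /s/, giving /kɔsbp/.
The consonants /s/, /b/, /p/ cannot be parsed into a legal (C)(C)V syllable (no codas are permitted; onsets may contain at most 2 consonants).
Inserting the epenthetic vowel yields /s/ → /sɔ/, /b/ → /bɔ/, /p/ → /pɔ/.

kɔsɔbɔpɔ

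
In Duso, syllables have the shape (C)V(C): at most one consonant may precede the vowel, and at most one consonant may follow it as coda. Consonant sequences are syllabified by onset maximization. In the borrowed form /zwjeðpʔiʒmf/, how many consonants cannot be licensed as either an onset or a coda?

The consonants /z/, /w/, /p/, /m/, /f/ cannot be parsed into a legal (C)V(C) syllable (at most one coda consonant is licensed; onsets are limited to one consonant).

5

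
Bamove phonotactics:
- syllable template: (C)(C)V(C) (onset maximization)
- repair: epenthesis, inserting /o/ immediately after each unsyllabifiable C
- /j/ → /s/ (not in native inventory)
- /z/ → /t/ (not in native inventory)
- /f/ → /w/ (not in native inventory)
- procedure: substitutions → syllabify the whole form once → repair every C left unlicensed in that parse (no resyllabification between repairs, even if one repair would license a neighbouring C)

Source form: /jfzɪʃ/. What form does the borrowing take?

sowtɪʃ

Substitution: /j/ → /s/, /f/ → /w/, /z/ → /t/, giving /swtɪʃ/.
Syllabifying with onset maximization leaves /s/ stranded (at most one coda consonant is licensed; onsets may contain at most 2 consonants).
Inserting the epenthetic vowel yields /s/ → /so/.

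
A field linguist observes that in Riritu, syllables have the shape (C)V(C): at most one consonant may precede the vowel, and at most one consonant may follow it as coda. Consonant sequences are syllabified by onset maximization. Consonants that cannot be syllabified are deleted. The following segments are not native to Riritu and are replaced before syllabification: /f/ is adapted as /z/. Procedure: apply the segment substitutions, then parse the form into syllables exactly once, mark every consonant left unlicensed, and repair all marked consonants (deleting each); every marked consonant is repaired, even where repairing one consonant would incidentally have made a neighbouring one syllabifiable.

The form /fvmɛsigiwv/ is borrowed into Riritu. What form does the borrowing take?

Substitution: /f/ → /z/, giving /zvmɛsigiwv/.
Syllabifying with onset maximization leaves /z/, /v/, /v/ stranded (at most one coda consonant is licensed; onsets are limited to one consonant).
Deletion applies to /z/, /v/, /v/.

mɛsigiw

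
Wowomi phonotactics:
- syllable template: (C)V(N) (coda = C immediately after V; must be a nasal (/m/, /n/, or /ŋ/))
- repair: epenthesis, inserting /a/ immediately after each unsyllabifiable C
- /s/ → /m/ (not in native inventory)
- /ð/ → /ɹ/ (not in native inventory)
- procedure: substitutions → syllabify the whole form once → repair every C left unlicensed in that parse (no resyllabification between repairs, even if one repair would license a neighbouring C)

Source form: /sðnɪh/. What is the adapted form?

Substitution: /s/ → /m/, /ð/ → /ɹ/, giving /mɹnɪh/.
The consonants /m/, /ɹ/, /h/ cannot be parsed into a legal (C)V(N) syllable (only a nasal (/m/, /n/, or /ŋ/) is licensed in coda position; onsets are limited to one consonant).
Inserting the epenthetic vowel yields /m/ → /ma/, /ɹ/ → /ɹa/, /h/ → /ha/.

maɹanɪha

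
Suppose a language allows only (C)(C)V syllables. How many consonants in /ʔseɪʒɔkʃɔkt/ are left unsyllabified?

2

Syllabifying with onset maximization leaves /k/, /t/ stranded (no codas are permitted; onsets may contain at most 2 consonants).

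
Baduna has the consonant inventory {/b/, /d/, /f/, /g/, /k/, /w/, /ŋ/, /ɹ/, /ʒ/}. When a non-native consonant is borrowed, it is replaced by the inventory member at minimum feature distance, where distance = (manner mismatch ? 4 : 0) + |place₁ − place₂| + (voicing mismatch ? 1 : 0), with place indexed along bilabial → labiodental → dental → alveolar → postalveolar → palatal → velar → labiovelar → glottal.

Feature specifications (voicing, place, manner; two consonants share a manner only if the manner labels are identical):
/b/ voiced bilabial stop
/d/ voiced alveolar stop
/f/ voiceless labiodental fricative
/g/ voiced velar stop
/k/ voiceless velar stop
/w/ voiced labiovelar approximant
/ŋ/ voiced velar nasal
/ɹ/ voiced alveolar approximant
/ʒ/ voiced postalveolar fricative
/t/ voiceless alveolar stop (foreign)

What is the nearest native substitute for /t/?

/d/ is closest: same manner (stop), place distance 0 (alveolar→alveolar), voicing differs (+1); total 1. Next closest is /k/ at distance 3.

d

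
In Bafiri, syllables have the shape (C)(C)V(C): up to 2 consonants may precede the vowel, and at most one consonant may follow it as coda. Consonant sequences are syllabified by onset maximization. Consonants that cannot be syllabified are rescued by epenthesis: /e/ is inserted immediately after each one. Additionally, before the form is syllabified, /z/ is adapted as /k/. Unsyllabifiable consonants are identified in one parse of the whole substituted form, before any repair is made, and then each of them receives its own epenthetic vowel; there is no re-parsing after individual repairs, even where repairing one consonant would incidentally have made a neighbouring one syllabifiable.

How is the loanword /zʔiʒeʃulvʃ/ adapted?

kʔiʒeʃulveʃe

Substitution: /z/ → /k/, giving /kʔiʒeʃulvʃ/.
The consonants /v/, /ʃ/ cannot be parsed into a legal (C)(C)V(C) syllable (at most one coda consonant is licensed; onsets may contain at most 2 consonants).
Epenthesis after each stranded consonant: /v/ → /ve/, /ʃ/ → /ʃe/.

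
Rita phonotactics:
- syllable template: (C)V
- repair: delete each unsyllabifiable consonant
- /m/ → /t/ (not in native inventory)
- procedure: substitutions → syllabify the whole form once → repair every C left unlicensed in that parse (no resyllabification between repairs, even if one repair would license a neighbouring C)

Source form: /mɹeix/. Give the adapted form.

Substitution: /m/ → /t/, giving /tɹeix/.
Syllabifying with onset maximization leaves /t/, /x/ stranded (no codas are permitted; onsets are limited to one consonant).
Deleting the stranded consonants removes /t/, /x/.

ɹei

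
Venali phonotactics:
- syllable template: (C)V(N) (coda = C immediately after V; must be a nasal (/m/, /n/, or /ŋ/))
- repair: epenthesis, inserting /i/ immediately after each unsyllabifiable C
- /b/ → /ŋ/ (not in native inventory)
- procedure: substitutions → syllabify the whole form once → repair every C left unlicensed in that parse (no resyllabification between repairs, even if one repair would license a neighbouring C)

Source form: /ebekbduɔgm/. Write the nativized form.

Substitution: /b/ → /ŋ/, giving /eŋekŋduɔgm/.
The consonants /k/, /ŋ/, /g/, /m/ cannot be parsed into a legal (C)V(N) syllable (only a nasal (/m/, /n/, or /ŋ/) is licensed in coda position; onsets are limited to one consonant).
Each unlicensed consonant becomes the onset of a new syllable: /k/ → /ki/, /ŋ/ → /ŋi/, /g/ → /gi/, /m/ → /mi/.

eŋekiŋiduɔgimi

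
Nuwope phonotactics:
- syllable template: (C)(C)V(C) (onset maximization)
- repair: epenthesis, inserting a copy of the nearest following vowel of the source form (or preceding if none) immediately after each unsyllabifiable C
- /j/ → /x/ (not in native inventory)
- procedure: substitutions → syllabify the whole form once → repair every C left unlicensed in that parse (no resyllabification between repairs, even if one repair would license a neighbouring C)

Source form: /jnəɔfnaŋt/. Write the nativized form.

xnəɔfnaŋta

Substitution: /j/ → /x/, giving /xnəɔfnaŋt/.
Syllabifying with onset maximization leaves /t/ stranded (at most one coda consonant is licensed; onsets may contain at most 2 consonants).
Epenthesis after each stranded consonant: /t/ → /ta/.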